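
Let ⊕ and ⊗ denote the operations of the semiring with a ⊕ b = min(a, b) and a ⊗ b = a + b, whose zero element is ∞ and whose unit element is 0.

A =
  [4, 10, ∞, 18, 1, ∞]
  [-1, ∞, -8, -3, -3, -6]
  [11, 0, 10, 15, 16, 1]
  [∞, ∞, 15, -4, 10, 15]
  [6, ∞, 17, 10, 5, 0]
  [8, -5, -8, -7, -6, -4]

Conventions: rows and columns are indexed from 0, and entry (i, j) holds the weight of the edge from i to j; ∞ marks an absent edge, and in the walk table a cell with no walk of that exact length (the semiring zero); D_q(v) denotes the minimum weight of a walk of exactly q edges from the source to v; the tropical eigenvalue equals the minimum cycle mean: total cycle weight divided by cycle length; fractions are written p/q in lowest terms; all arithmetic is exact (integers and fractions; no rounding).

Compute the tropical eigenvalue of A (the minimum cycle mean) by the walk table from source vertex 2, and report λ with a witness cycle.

q=0: [∞, ∞, 0, ∞, ∞, ∞]
q=1: [11, 0, 10, 15, 16, 1]
q=2: [-1, -4, -8, -6, -5, -6]
q=3: [-5, -11, -14, -13, -12, -10]
q=4: [-12, -15, -19, -17, -16, -17]
q=5: [-16, -22, -25, -24, -23, -21]
q=6: [-23, -26, -30, -28, -27, -28]
Optimal cycle mean attained by: cycle 1->5->1, total (-6) + (-5), length 2.
Answer: λ = -11/2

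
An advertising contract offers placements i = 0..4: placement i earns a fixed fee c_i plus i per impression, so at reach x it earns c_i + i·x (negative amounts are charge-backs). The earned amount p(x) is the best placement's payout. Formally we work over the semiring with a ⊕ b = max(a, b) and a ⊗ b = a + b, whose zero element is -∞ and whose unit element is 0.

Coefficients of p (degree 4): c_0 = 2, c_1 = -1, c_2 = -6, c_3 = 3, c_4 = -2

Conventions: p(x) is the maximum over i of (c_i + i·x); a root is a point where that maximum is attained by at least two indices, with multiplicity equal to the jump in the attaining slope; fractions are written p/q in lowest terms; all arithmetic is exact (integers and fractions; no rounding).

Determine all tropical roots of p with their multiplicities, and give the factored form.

hull edge (i=0, c=2) to (i=3, c=3): slope 1/3, span 3
hull edge (i=3, c=3) to (i=4, c=-2): slope -5, span 1
Factored form: p(x) = -2 ⊗ (x ⊕ (-1/3)) ⊗ (x ⊕ (-1/3)) ⊗ (x ⊕ (-1/3)) ⊗ (x ⊕ 5)
Answer: roots = -1/3 (mult 3), 5 (mult 1)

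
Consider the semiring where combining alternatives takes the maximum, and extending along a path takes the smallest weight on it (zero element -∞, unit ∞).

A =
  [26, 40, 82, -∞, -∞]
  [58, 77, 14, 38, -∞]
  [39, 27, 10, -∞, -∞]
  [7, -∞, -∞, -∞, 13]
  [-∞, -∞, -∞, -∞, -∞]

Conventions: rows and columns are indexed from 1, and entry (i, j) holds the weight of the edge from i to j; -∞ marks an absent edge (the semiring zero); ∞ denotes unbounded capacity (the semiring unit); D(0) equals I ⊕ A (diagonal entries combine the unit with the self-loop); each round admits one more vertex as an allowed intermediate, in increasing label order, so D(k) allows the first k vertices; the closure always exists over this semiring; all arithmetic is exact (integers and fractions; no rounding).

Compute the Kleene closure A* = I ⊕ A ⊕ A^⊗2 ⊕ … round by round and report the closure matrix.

D(0):
  [∞, 40, 82, -∞, -∞]
  [58, ∞, 14, 38, -∞]
  [39, 27, ∞, -∞, -∞]
  [7, -∞, -∞, ∞, 13]
  [-∞, -∞, -∞, -∞, ∞]
D(1):
  [∞, 40, 82, -∞, -∞]
  [58, ∞, 58, 38, -∞]
  [39, 39, ∞, -∞, -∞]
  [7, 7, 7, ∞, 13]
  [-∞, -∞, -∞, -∞, ∞]
D(2):
  [∞, 40, 82, 38, -∞]
  [58, ∞, 58, 38, -∞]
  [39, 39, ∞, 38, -∞]
  [7, 7, 7, ∞, 13]
  [-∞, -∞, -∞, -∞, ∞]
D(3):
  [∞, 40, 82, 38, -∞]
  [58, ∞, 58, 38, -∞]
  [39, 39, ∞, 38, -∞]
  [7, 7, 7, ∞, 13]
  [-∞, -∞, -∞, -∞, ∞]
D(4):
  [∞, 40, 82, 38, 13]
  [58, ∞, 58, 38, 13]
  [39, 39, ∞, 38, 13]
  [7, 7, 7, ∞, 13]
  [-∞, -∞, -∞, -∞, ∞]
D(5):
  [∞, 40, 82, 38, 13]
  [58, ∞, 58, 38, 13]
  [39, 39, ∞, 38, 13]
  [7, 7, 7, ∞, 13]
  [-∞, -∞, -∞, -∞, ∞]
Answer: A* = [[∞, 40, 82, 38, 13], [58, ∞, 58, 38, 13], [39, 39, ∞, 38, 13], [7, 7, 7, ∞, 13], [-∞, -∞, -∞, -∞, ∞]]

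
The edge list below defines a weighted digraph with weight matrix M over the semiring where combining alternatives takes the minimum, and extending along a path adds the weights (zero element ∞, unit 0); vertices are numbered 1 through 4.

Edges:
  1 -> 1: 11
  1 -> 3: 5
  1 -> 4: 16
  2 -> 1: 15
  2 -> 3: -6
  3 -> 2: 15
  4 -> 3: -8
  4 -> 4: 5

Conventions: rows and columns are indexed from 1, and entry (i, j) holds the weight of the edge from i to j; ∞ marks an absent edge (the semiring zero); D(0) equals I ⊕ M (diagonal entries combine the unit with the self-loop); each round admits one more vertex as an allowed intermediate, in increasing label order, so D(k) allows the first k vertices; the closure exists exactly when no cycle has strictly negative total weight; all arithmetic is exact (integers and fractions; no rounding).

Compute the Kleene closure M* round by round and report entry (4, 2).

D(0):
  [0, ∞, 5, 16]
  [15, 0, -6, ∞]
  [∞, 15, 0, ∞]
  [∞, ∞, -8, 0]
D(1):
  [0, ∞, 5, 16]
  [15, 0, -6, 31]
  [∞, 15, 0, ∞]
  [∞, ∞, -8, 0]
D(2):
  [0, ∞, 5, 16]
  [15, 0, -6, 31]
  [30, 15, 0, 46]
  [∞, ∞, -8, 0]
D(3):
  [0, 20, 5, 16]
  [15, 0, -6, 31]
  [30, 15, 0, 46]
  [22, 7, -8, 0]
D(4):
  [0, 20, 5, 16]
  [15, 0, -6, 31]
  [30, 15, 0, 46]
  [22, 7, -8, 0]
Answer: M*[4][2] = 7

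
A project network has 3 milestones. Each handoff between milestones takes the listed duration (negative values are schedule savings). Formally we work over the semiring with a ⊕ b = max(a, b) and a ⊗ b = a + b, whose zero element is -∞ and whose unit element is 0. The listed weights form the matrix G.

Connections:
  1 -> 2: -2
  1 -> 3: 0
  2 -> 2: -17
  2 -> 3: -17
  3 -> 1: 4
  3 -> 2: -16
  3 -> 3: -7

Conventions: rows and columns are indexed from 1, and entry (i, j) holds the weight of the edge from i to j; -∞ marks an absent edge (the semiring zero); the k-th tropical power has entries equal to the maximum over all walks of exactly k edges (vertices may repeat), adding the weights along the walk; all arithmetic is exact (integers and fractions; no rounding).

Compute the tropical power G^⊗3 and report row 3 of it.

G^⊗2:
  [4, -16, -7]
  [-13, -33, -24]
  [-3, 2, 4]
G^⊗3:
  [-3, 2, 4]
  [-20, -15, -13]
  [8, -5, -3]
Answer: row 3 of G^⊗3 = [8, -5, -3]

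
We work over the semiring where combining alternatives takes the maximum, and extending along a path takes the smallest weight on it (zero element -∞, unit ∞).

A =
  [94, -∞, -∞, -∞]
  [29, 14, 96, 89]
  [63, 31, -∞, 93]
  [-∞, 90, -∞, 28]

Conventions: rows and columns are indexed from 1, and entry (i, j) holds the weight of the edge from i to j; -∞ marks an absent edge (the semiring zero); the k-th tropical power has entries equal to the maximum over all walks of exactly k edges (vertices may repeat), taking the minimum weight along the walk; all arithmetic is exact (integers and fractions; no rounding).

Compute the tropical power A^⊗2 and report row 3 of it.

A^⊗2:
  [94, -∞, -∞, -∞]
  [63, 89, 14, 93]
  [63, 90, 31, 31]
  [29, 28, 90, 89]
Answer: row 3 of A^⊗2 = [63, 90, 31, 31]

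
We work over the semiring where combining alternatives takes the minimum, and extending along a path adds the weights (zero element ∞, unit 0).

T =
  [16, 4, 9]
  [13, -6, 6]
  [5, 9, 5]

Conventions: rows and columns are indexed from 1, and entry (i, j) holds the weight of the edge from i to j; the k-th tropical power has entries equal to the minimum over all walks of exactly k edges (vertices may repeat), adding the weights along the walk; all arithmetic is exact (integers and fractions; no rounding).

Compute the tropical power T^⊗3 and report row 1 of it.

T^⊗2:
  [14, -2, 10]
  [7, -12, 0]
  [10, 3, 10]
T^⊗3:
  [11, -8, 4]
  [1, -18, -6]
  [15, -3, 9]
Answer: row 1 of T^⊗3 = [11, -8, 4]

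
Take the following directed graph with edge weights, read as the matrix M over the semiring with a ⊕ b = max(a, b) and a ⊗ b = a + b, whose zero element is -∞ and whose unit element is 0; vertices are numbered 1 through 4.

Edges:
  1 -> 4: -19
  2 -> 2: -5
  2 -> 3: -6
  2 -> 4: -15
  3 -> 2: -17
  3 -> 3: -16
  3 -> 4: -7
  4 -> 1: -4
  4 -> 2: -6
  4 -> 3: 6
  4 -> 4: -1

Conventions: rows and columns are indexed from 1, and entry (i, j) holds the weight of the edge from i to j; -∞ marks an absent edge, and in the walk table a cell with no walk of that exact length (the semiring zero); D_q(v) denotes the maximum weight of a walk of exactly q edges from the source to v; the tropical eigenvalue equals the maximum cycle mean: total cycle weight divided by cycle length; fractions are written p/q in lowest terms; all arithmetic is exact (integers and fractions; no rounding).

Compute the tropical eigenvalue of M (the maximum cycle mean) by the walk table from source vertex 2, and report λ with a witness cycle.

q=0: [-∞, 0, -∞, -∞]
q=1: [-∞, -5, -6, -15]
q=2: [-19, -10, -9, -13]
q=3: [-17, -15, -7, -14]
q=4: [-18, -20, -8, -14]
Optimal cycle mean attained by: cycle 3->4->3, total (-7) + 6, length 2.
Answer: λ = -1/2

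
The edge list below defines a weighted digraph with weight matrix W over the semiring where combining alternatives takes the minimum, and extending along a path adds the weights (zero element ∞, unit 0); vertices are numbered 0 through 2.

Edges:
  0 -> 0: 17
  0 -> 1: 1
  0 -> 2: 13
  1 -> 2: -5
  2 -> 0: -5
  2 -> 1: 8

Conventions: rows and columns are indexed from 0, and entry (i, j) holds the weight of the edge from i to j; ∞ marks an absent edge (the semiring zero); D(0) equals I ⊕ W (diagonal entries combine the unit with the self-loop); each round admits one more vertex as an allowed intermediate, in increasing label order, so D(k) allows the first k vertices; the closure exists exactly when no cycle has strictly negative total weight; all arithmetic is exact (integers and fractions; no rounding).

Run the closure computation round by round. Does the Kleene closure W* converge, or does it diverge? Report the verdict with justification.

D(0):
  [0, 1, 13]
  [∞, 0, -5]
  [-5, 8, 0]
D(1):
  [0, 1, 13]
  [∞, 0, -5]
  [-5, -4, 0]
Detection: at round 2, diagonal entry (2, 2) turns strictly negative.
Key observation: the cycle 2->0->1->2 has total weight (-5) + 1 + (-5), which is strictly negative.
Answer: DIVERGES — negative cycle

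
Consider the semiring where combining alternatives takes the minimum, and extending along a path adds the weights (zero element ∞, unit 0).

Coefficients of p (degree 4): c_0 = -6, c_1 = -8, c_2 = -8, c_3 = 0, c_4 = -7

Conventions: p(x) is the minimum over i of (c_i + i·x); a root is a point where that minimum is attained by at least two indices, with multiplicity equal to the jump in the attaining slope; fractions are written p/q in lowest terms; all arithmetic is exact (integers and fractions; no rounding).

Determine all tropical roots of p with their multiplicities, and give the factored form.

hull edge (i=0, c=-6) to (i=1, c=-8): slope -2, span 1
hull edge (i=1, c=-8) to (i=2, c=-8): slope 0, span 1
hull edge (i=2, c=-8) to (i=4, c=-7): slope 1/2, span 2
Factored form: p(x) = -7 ⊗ (x ⊕ (-1/2)) ⊗ (x ⊕ (-1/2)) ⊗ (x ⊕ 0) ⊗ (x ⊕ 2)
Answer: roots = -1/2 (mult 2), 0 (mult 1), 2 (mult 1)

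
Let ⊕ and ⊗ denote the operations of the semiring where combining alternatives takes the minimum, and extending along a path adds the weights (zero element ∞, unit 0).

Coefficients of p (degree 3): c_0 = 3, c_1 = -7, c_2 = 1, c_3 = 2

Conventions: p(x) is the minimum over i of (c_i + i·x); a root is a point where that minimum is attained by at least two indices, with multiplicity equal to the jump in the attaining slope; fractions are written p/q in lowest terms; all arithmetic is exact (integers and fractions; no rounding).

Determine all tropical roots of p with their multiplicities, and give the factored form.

hull edge (i=0, c=3) to (i=1, c=-7): slope -10, span 1
hull edge (i=1, c=-7) to (i=3, c=2): slope 9/2, span 2
Factored form: p(x) = 2 ⊗ (x ⊕ (-9/2)) ⊗ (x ⊕ (-9/2)) ⊗ (x ⊕ 10)
Answer: roots = -9/2 (mult 2), 10 (mult 1)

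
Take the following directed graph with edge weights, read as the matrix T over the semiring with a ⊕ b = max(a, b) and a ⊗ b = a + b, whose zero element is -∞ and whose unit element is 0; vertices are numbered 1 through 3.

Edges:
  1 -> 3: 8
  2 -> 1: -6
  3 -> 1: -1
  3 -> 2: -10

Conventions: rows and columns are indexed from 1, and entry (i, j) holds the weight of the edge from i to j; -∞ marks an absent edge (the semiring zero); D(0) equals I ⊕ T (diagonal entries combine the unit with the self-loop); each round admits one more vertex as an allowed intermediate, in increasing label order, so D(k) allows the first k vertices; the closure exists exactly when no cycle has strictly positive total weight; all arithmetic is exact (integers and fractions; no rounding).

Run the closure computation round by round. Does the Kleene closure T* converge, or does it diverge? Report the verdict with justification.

D(0):
  [0, -∞, 8]
  [-6, 0, -∞]
  [-1, -10, 0]
Detection: at round 1, diagonal entry (3, 3) turns strictly positive.
Key observation: the cycle 3->1->3 has total weight (-1) + 8, which is strictly positive.
Answer: DIVERGES — positive cycle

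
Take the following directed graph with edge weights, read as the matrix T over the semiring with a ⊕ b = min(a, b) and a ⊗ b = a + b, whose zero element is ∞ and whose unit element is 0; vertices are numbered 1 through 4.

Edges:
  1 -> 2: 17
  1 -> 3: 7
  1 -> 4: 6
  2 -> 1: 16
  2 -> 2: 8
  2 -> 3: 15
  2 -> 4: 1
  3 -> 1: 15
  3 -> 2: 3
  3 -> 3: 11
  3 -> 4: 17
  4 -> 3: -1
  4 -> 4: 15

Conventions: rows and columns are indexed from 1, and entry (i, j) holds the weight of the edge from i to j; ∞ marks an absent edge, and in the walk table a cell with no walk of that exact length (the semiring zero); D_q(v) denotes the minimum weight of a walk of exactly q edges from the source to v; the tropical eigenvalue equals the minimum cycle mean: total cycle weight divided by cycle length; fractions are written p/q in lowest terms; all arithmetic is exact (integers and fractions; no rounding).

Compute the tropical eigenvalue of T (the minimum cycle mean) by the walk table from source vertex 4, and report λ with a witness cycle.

q=0: [∞, ∞, ∞, 0]
q=1: [∞, ∞, -1, 15]
q=2: [14, 2, 10, 16]
q=3: [18, 10, 15, 3]
q=4: [26, 18, 2, 11]
Optimal cycle mean attained by: cycle 2->4->3->2, total 1 + (-1) + 3, length 3.
Answer: λ = 1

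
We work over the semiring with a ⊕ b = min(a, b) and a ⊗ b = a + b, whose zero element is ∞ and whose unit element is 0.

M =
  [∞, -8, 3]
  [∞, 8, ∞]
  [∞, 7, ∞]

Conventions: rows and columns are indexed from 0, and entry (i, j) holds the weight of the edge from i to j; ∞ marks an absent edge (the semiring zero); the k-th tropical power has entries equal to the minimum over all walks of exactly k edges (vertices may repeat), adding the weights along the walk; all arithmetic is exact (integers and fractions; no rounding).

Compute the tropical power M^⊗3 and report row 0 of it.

M^⊗2:
  [∞, 0, ∞]
  [∞, 16, ∞]
  [∞, 15, ∞]
M^⊗3:
  [∞, 8, ∞]
  [∞, 24, ∞]
  [∞, 23, ∞]
Answer: row 0 of M^⊗3 = [∞, 8, ∞]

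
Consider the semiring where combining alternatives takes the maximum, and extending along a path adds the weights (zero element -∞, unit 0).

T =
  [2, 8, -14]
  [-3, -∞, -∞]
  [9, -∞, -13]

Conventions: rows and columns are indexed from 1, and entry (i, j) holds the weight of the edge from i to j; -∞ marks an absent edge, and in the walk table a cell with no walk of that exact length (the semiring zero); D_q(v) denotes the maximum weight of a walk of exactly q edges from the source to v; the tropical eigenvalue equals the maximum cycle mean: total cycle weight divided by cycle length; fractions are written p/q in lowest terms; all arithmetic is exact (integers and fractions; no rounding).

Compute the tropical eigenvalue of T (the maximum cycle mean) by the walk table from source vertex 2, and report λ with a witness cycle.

q=0: [-∞, 0, -∞]
q=1: [-3, -∞, -∞]
q=2: [-1, 5, -17]
q=3: [2, 7, -15]
Optimal cycle mean attained by: cycle 1->2->1, total 8 + (-3), length 2.
Answer: λ = 5/2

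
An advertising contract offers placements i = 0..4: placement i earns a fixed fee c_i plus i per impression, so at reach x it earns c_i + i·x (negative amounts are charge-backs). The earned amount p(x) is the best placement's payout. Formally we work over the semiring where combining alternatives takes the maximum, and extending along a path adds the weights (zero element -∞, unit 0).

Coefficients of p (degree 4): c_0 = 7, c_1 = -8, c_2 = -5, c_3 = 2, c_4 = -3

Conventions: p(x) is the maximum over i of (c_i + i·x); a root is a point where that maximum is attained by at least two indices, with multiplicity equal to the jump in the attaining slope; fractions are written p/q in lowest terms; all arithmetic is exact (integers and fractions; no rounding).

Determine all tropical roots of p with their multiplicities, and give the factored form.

hull edge (i=0, c=7) to (i=3, c=2): slope -5/3, span 3
hull edge (i=3, c=2) to (i=4, c=-3): slope -5, span 1
Factored form: p(x) = -3 ⊗ (x ⊕ 5/3) ⊗ (x ⊕ 5/3) ⊗ (x ⊕ 5/3) ⊗ (x ⊕ 5)
Answer: roots = 5/3 (mult 3), 5 (mult 1)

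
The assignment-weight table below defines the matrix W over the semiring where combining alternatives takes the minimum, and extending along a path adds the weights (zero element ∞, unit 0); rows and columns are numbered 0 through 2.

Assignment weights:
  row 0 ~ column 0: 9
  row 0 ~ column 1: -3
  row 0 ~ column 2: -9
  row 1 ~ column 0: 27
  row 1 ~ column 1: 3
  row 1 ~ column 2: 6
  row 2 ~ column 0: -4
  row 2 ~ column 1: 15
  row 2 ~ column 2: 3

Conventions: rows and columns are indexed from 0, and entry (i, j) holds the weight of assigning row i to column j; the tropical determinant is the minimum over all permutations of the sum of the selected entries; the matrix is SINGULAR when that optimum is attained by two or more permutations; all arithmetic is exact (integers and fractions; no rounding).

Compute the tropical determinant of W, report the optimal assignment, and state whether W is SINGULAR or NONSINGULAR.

σ = (0, 1, 2): 9 + 3 + 3 = 15
σ = (0, 2, 1): 9 + 6 + 15 = 30
σ = (1, 0, 2): (-3) + 27 + 3 = 27
σ = (1, 2, 0): (-3) + 6 + (-4) = -1
σ = (2, 0, 1): (-9) + 27 + 15 = 33
σ = (2, 1, 0): (-9) + 3 + (-4) = -10
Optimal value attained by: σ = (2, 1, 0).
Answer: det⊕(W) = -10; verdict: NONSINGULAR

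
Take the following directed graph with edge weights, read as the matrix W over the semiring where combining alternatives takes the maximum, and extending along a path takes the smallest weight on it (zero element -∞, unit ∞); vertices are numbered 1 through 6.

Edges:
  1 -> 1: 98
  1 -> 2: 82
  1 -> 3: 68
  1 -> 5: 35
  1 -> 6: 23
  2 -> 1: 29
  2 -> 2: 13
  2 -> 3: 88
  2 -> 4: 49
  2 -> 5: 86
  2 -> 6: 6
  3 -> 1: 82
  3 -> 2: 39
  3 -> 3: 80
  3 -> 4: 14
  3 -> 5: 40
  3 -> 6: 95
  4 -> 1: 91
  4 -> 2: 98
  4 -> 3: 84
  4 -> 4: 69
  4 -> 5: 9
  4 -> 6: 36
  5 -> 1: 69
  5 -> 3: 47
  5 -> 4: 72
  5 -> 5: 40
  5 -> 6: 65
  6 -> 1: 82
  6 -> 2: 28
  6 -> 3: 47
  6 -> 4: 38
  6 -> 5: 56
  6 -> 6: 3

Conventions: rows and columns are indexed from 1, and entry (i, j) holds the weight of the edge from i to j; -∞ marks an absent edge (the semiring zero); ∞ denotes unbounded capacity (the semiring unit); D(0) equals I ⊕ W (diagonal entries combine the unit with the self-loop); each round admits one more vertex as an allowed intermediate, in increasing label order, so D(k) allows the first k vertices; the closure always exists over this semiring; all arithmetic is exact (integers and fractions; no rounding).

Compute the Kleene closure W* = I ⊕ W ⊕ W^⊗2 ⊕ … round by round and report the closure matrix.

D(0):
  [∞, 82, 68, -∞, 35, 23]
  [29, ∞, 88, 49, 86, 6]
  [82, 39, ∞, 14, 40, 95]
  [91, 98, 84, ∞, 9, 36]
  [69, -∞, 47, 72, ∞, 65]
  [82, 28, 47, 38, 56, ∞]
D(1):
  [∞, 82, 68, -∞, 35, 23]
  [29, ∞, 88, 49, 86, 23]
  [82, 82, ∞, 14, 40, 95]
  [91, 98, 84, ∞, 35, 36]
  [69, 69, 68, 72, ∞, 65]
  [82, 82, 68, 38, 56, ∞]
D(2):
  [∞, 82, 82, 49, 82, 23]
  [29, ∞, 88, 49, 86, 23]
  [82, 82, ∞, 49, 82, 95]
  [91, 98, 88, ∞, 86, 36]
  [69, 69, 69, 72, ∞, 65]
  [82, 82, 82, 49, 82, ∞]
D(3):
  [∞, 82, 82, 49, 82, 82]
  [82, ∞, 88, 49, 86, 88]
  [82, 82, ∞, 49, 82, 95]
  [91, 98, 88, ∞, 86, 88]
  [69, 69, 69, 72, ∞, 69]
  [82, 82, 82, 49, 82, ∞]
D(4):
  [∞, 82, 82, 49, 82, 82]
  [82, ∞, 88, 49, 86, 88]
  [82, 82, ∞, 49, 82, 95]
  [91, 98, 88, ∞, 86, 88]
  [72, 72, 72, 72, ∞, 72]
  [82, 82, 82, 49, 82, ∞]
D(5):
  [∞, 82, 82, 72, 82, 82]
  [82, ∞, 88, 72, 86, 88]
  [82, 82, ∞, 72, 82, 95]
  [91, 98, 88, ∞, 86, 88]
  [72, 72, 72, 72, ∞, 72]
  [82, 82, 82, 72, 82, ∞]
D(6):
  [∞, 82, 82, 72, 82, 82]
  [82, ∞, 88, 72, 86, 88]
  [82, 82, ∞, 72, 82, 95]
  [91, 98, 88, ∞, 86, 88]
  [72, 72, 72, 72, ∞, 72]
  [82, 82, 82, 72, 82, ∞]
Answer: W* = [[∞, 82, 82, 72, 82, 82], [82, ∞, 88, 72, 86, 88], [82, 82, ∞, 72, 82, 95], [91, 98, 88, ∞, 86, 88], [72, 72, 72, 72, ∞, 72], [82, 82, 82, 72, 82, ∞]]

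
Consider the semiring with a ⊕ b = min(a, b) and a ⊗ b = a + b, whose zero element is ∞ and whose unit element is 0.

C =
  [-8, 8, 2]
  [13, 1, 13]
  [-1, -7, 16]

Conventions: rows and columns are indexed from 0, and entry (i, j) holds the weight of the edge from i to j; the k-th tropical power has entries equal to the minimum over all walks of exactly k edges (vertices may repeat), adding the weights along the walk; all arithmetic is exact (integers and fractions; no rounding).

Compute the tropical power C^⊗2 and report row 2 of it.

C^⊗2:
  [-16, -5, -6]
  [5, 2, 14]
  [-9, -6, 1]
Answer: row 2 of C^⊗2 = [-9, -6, 1]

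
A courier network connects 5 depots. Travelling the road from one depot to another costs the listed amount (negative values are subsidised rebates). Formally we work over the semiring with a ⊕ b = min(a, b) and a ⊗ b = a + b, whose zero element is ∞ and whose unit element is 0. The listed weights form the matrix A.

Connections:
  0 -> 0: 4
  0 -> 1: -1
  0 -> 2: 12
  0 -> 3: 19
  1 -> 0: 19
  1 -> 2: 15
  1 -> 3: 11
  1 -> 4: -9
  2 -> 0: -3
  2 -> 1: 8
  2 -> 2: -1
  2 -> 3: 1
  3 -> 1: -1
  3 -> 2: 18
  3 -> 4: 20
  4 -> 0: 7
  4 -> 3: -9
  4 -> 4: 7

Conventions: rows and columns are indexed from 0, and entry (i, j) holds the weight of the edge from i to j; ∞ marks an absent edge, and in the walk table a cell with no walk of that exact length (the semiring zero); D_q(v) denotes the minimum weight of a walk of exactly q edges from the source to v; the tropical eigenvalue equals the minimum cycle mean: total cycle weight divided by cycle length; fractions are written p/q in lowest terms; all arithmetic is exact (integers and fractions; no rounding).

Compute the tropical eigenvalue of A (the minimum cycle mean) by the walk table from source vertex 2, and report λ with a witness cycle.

q=0: [∞, ∞, 0, ∞, ∞]
q=1: [-3, 8, -1, 1, ∞]
q=2: [-4, -4, -2, 0, -1]
q=3: [-5, -5, -3, -10, -13]
q=4: [-6, -11, -4, -22, -14]
q=5: [-7, -23, -5, -23, -20]
Optimal cycle mean attained by: cycle 1->4->3->1, total (-9) + (-9) + (-1), length 3.
Answer: λ = -19/3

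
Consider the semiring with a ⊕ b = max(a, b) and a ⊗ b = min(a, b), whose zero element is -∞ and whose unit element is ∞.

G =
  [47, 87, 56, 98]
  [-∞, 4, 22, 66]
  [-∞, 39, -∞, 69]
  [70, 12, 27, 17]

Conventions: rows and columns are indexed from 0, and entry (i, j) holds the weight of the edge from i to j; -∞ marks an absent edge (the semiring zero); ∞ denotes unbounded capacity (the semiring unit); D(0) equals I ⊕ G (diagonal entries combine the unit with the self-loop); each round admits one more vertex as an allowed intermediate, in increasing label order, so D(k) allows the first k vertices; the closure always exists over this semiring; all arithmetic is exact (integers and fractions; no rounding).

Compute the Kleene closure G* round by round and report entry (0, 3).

D(0):
  [∞, 87, 56, 98]
  [-∞, ∞, 22, 66]
  [-∞, 39, ∞, 69]
  [70, 12, 27, ∞]
D(1):
  [∞, 87, 56, 98]
  [-∞, ∞, 22, 66]
  [-∞, 39, ∞, 69]
  [70, 70, 56, ∞]
D(2):
  [∞, 87, 56, 98]
  [-∞, ∞, 22, 66]
  [-∞, 39, ∞, 69]
  [70, 70, 56, ∞]
D(3):
  [∞, 87, 56, 98]
  [-∞, ∞, 22, 66]
  [-∞, 39, ∞, 69]
  [70, 70, 56, ∞]
D(4):
  [∞, 87, 56, 98]
  [66, ∞, 56, 66]
  [69, 69, ∞, 69]
  [70, 70, 56, ∞]
Answer: G*[0][3] = 98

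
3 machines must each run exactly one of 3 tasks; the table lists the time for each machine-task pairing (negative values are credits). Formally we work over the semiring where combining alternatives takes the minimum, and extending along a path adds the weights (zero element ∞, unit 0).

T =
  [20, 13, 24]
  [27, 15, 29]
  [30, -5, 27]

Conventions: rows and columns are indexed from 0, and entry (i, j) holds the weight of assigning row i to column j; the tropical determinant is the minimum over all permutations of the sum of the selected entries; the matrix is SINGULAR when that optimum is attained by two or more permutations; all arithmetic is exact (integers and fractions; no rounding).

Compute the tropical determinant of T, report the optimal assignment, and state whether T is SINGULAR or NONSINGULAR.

σ = (0, 1, 2): 20 + 15 + 27 = 62
σ = (0, 2, 1): 20 + 29 + (-5) = 44
σ = (1, 0, 2): 13 + 27 + 27 = 67
σ = (1, 2, 0): 13 + 29 + 30 = 72
σ = (2, 0, 1): 24 + 27 + (-5) = 46
σ = (2, 1, 0): 24 + 15 + 30 = 69
Optimal value attained by: σ = (0, 2, 1).
Answer: det⊕(T) = 44; verdict: NONSINGULAR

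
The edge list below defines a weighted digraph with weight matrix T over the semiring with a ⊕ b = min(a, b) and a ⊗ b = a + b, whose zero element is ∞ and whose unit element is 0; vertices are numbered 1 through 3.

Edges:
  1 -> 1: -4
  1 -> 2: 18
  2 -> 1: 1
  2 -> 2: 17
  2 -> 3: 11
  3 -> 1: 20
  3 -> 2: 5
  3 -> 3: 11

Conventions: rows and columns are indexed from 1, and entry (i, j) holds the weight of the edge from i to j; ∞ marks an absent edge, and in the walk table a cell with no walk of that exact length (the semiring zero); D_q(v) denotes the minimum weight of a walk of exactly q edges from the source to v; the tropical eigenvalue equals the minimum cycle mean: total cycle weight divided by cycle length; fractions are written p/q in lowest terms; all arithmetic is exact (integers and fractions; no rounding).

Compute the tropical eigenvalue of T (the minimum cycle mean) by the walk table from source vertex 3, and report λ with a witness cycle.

q=0: [∞, ∞, 0]
q=1: [20, 5, 11]
q=2: [6, 16, 16]
q=3: [2, 21, 27]
Optimal cycle mean attained by: cycle 1->1, total (-4), length 1.
Answer: λ = -4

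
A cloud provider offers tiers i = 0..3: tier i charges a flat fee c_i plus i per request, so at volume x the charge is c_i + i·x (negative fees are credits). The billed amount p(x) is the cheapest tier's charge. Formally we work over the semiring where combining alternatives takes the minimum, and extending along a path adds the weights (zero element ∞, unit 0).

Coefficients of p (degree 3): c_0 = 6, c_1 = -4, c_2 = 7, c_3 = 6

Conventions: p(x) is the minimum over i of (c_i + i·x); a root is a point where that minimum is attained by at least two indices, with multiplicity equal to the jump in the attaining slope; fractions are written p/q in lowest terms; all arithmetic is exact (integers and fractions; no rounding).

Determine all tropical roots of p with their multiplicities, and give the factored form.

hull edge (i=0, c=6) to (i=1, c=-4): slope -10, span 1
hull edge (i=1, c=-4) to (i=3, c=6): slope 5, span 2
Factored form: p(x) = 6 ⊗ (x ⊕ (-5)) ⊗ (x ⊕ (-5)) ⊗ (x ⊕ 10)
Answer: roots = -5 (mult 2), 10 (mult 1)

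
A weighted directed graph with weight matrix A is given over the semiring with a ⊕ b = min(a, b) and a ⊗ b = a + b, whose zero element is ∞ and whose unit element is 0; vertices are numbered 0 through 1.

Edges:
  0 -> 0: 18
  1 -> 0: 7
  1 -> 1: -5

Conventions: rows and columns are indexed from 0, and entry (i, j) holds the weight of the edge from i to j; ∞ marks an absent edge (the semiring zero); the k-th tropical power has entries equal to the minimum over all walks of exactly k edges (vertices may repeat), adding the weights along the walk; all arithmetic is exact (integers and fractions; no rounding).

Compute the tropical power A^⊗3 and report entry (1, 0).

A^⊗2:
  [36, ∞]
  [2, -10]
A^⊗3:
  [54, ∞]
  [-3, -15]
Key observation: the optimum is the walk 1->1->1->0, with weight (-5) + (-5) + 7 = -3.
Optimal value attained by: walk 1->1->1->0.
Answer: (A^⊗3)[1][0] = -3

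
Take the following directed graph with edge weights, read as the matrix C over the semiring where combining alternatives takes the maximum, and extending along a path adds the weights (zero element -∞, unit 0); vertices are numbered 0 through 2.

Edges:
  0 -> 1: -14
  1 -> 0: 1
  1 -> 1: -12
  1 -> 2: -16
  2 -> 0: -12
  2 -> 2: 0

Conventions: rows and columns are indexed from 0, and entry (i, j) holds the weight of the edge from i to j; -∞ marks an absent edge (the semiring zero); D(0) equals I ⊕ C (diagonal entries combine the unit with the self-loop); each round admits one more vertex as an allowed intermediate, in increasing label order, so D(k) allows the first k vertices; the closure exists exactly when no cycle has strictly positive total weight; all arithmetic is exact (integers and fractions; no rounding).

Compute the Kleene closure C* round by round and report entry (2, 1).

D(0):
  [0, -14, -∞]
  [1, 0, -16]
  [-12, -∞, 0]
D(1):
  [0, -14, -∞]
  [1, 0, -16]
  [-12, -26, 0]
D(2):
  [0, -14, -30]
  [1, 0, -16]
  [-12, -26, 0]
D(3):
  [0, -14, -30]
  [1, 0, -16]
  [-12, -26, 0]
Answer: C*[2][1] = -26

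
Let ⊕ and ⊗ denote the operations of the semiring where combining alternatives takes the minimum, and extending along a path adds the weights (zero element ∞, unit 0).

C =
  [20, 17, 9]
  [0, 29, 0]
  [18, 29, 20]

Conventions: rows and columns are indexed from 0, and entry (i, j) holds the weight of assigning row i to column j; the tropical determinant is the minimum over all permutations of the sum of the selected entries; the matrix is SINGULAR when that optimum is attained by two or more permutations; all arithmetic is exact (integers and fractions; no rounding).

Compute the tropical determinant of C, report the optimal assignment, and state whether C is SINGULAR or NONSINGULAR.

σ = (0, 1, 2): 20 + 29 + 20 = 69
σ = (0, 2, 1): 20 + 0 + 29 = 49
σ = (1, 0, 2): 17 + 0 + 20 = 37
σ = (1, 2, 0): 17 + 0 + 18 = 35
σ = (2, 0, 1): 9 + 0 + 29 = 38
σ = (2, 1, 0): 9 + 29 + 18 = 56
Optimal value attained by: σ = (1, 2, 0).
Answer: det⊕(C) = 35; verdict: NONSINGULAR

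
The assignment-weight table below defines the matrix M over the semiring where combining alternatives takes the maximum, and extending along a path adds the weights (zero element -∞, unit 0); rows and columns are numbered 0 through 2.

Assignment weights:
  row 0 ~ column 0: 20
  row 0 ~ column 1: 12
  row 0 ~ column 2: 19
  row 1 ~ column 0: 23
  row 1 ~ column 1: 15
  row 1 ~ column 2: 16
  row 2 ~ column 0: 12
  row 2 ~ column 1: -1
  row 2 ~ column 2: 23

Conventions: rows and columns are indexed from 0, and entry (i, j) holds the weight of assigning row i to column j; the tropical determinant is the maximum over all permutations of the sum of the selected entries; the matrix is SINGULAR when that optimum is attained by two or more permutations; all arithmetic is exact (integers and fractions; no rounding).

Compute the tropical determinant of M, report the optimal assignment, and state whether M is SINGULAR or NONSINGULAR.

σ = (0, 1, 2): 20 + 15 + 23 = 58
σ = (0, 2, 1): 20 + 16 + (-1) = 35
σ = (1, 0, 2): 12 + 23 + 23 = 58
σ = (1, 2, 0): 12 + 16 + 12 = 40
σ = (2, 0, 1): 19 + 23 + (-1) = 41
σ = (2, 1, 0): 19 + 15 + 12 = 46
Optimal value attained by: σ = (0, 1, 2).
Answer: det⊕(M) = 58; verdict: SINGULAR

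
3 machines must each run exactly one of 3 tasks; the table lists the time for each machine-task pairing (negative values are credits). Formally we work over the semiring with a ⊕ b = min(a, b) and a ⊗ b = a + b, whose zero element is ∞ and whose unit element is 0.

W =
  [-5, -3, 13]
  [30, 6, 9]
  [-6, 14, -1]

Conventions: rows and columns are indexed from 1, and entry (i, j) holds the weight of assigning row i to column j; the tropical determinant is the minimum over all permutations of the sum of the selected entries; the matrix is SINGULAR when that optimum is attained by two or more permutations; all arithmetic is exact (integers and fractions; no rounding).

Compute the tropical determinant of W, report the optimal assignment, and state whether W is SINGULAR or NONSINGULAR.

σ = (1, 2, 3): (-5) + 6 + (-1) = 0
σ = (1, 3, 2): (-5) + 9 + 14 = 18
σ = (2, 1, 3): (-3) + 30 + (-1) = 26
σ = (2, 3, 1): (-3) + 9 + (-6) = 0
σ = (3, 1, 2): 13 + 30 + 14 = 57
σ = (3, 2, 1): 13 + 6 + (-6) = 13
Optimal value attained by: σ = (1, 2, 3).
Answer: det⊕(W) = 0; verdict: SINGULAR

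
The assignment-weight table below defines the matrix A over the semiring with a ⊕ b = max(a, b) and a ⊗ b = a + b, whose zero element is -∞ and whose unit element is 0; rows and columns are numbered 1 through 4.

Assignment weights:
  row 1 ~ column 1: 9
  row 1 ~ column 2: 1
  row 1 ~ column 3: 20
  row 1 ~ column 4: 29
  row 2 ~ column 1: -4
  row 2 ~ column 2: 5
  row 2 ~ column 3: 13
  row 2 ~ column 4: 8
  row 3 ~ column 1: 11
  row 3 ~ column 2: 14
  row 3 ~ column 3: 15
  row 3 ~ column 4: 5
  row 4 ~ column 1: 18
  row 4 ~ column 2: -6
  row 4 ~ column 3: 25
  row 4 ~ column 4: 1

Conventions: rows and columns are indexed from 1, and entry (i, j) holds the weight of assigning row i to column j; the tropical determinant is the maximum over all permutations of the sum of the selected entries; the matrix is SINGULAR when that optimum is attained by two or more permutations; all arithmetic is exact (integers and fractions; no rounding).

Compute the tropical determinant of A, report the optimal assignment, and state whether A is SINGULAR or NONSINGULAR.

σ = (1, 2, 3, 4): 9 + 5 + 15 + 1 = 30
σ = (1, 2, 4, 3): 9 + 5 + 5 + 25 = 44
σ = (1, 3, 2, 4): 9 + 13 + 14 + 1 = 37
σ = (1, 3, 4, 2): 9 + 13 + 5 + (-6) = 21
σ = (1, 4, 2, 3): 9 + 8 + 14 + 25 = 56
σ = (1, 4, 3, 2): 9 + 8 + 15 + (-6) = 26
σ = (2, 1, 3, 4): 1 + (-4) + 15 + 1 = 13
σ = (2, 1, 4, 3): 1 + (-4) + 5 + 25 = 27
σ = (2, 3, 1, 4): 1 + 13 + 11 + 1 = 26
σ = (2, 3, 4, 1): 1 + 13 + 5 + 18 = 37
σ = (2, 4, 1, 3): 1 + 8 + 11 + 25 = 45
σ = (2, 4, 3, 1): 1 + 8 + 15 + 18 = 42
σ = (3, 1, 2, 4): 20 + (-4) + 14 + 1 = 31
σ = (3, 1, 4, 2): 20 + (-4) + 5 + (-6) = 15
σ = (3, 2, 1, 4): 20 + 5 + 11 + 1 = 37
σ = (3, 2, 4, 1): 20 + 5 + 5 + 18 = 48
σ = (3, 4, 1, 2): 20 + 8 + 11 + (-6) = 33
σ = (3, 4, 2, 1): 20 + 8 + 14 + 18 = 60
σ = (4, 1, 2, 3): 29 + (-4) + 14 + 25 = 64
σ = (4, 1, 3, 2): 29 + (-4) + 15 + (-6) = 34
σ = (4, 2, 1, 3): 29 + 5 + 11 + 25 = 70
σ = (4, 2, 3, 1): 29 + 5 + 15 + 18 = 67
σ = (4, 3, 1, 2): 29 + 13 + 11 + (-6) = 47
σ = (4, 3, 2, 1): 29 + 13 + 14 + 18 = 74
Optimal value attained by: σ = (4, 3, 2, 1).
Answer: det⊕(A) = 74; verdict: NONSINGULAR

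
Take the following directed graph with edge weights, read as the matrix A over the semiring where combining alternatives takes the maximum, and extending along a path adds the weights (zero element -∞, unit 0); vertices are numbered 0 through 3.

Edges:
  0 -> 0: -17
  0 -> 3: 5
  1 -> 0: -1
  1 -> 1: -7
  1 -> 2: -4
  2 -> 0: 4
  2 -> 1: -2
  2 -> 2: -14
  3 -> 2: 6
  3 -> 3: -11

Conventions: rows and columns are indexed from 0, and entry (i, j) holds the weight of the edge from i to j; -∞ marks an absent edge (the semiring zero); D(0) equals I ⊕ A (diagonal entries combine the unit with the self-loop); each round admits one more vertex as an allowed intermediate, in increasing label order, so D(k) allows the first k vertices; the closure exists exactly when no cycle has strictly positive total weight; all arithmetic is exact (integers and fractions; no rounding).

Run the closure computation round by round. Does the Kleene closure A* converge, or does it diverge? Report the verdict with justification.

D(0):
  [0, -∞, -∞, 5]
  [-1, 0, -4, -∞]
  [4, -2, 0, -∞]
  [-∞, -∞, 6, 0]
D(1):
  [0, -∞, -∞, 5]
  [-1, 0, -4, 4]
  [4, -2, 0, 9]
  [-∞, -∞, 6, 0]
D(2):
  [0, -∞, -∞, 5]
  [-1, 0, -4, 4]
  [4, -2, 0, 9]
  [-∞, -∞, 6, 0]
Detection: at round 3, diagonal entry (3, 3) turns strictly positive.
Key observation: the cycle 3->2->0->3 has total weight 6 + 4 + 5, which is strictly positive.
Answer: DIVERGES — positive cycle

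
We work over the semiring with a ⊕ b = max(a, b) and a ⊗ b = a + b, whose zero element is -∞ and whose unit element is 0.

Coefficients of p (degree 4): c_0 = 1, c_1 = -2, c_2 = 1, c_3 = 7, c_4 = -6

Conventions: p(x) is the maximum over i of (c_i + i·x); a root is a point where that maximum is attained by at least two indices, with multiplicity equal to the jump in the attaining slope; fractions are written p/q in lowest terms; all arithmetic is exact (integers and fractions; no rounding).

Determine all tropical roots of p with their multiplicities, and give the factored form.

hull edge (i=0, c=1) to (i=3, c=7): slope 2, span 3
hull edge (i=3, c=7) to (i=4, c=-6): slope -13, span 1
Factored form: p(x) = -6 ⊗ (x ⊕ (-2)) ⊗ (x ⊕ (-2)) ⊗ (x ⊕ (-2)) ⊗ (x ⊕ 13)
Answer: roots = -2 (mult 3), 13 (mult 1)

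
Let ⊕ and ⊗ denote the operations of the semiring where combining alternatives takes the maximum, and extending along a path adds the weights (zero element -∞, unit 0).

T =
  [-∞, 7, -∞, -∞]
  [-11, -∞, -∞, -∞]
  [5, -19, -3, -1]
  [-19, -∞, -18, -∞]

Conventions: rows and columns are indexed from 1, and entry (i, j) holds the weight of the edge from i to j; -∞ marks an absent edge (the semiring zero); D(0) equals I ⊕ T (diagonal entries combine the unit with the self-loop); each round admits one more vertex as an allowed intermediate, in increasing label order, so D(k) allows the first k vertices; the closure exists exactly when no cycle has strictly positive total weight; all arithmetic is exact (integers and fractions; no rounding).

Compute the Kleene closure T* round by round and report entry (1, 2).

D(0):
  [0, 7, -∞, -∞]
  [-11, 0, -∞, -∞]
  [5, -19, 0, -1]
  [-19, -∞, -18, 0]
D(1):
  [0, 7, -∞, -∞]
  [-11, 0, -∞, -∞]
  [5, 12, 0, -1]
  [-19, -12, -18, 0]
D(2):
  [0, 7, -∞, -∞]
  [-11, 0, -∞, -∞]
  [5, 12, 0, -1]
  [-19, -12, -18, 0]
D(3):
  [0, 7, -∞, -∞]
  [-11, 0, -∞, -∞]
  [5, 12, 0, -1]
  [-13, -6, -18, 0]
D(4):
  [0, 7, -∞, -∞]
  [-11, 0, -∞, -∞]
  [5, 12, 0, -1]
  [-13, -6, -18, 0]
Answer: T*[1][2] = 7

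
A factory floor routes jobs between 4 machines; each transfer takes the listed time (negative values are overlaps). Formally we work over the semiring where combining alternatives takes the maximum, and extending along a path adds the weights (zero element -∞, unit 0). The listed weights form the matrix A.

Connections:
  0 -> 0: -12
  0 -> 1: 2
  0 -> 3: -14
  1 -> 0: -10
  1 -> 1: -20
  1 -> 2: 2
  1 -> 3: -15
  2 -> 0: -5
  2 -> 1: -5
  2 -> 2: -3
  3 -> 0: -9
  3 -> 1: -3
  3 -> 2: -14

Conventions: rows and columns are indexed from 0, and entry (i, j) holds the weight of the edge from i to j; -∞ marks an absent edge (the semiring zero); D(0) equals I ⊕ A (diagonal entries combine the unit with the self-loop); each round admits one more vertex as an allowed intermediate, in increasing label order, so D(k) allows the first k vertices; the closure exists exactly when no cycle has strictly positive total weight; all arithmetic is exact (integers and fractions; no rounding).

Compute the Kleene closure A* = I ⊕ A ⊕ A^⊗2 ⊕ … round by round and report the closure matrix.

D(0):
  [0, 2, -∞, -14]
  [-10, 0, 2, -15]
  [-5, -5, 0, -∞]
  [-9, -3, -14, 0]
D(1):
  [0, 2, -∞, -14]
  [-10, 0, 2, -15]
  [-5, -3, 0, -19]
  [-9, -3, -14, 0]
D(2):
  [0, 2, 4, -13]
  [-10, 0, 2, -15]
  [-5, -3, 0, -18]
  [-9, -3, -1, 0]
D(3):
  [0, 2, 4, -13]
  [-3, 0, 2, -15]
  [-5, -3, 0, -18]
  [-6, -3, -1, 0]
D(4):
  [0, 2, 4, -13]
  [-3, 0, 2, -15]
  [-5, -3, 0, -18]
  [-6, -3, -1, 0]
Answer: A* = [[0, 2, 4, -13], [-3, 0, 2, -15], [-5, -3, 0, -18], [-6, -3, -1, 0]]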